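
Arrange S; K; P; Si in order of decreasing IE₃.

K > S > Si > P

Consider each +2 ion: S²⁺ still has 4 valence electrons; K²⁺ is already 1 electron into the core; P²⁺ still has 3 valence electrons; Si²⁺ still has 2 valence electrons.
Pulling an electron out of a noble-gas core costs far more than removing a remaining valence electron, so K sits at the high end of IE_3.
Valence configurations: S²⁺ [Ne]3s²3p², P²⁺ [Ne]3s²3p¹, Si²⁺ [Ne]3s².
P²⁺ loses a lone 3p electron whereas Si²⁺ must break into a filled 3s² pair, so IE_3(Si) > IE_3(P) even though P has the higher nuclear charge.
Approximate IE_3 values (kJ/mol): S 3357, K 4420, P 2914, Si 3232.
Putting it together, IE_3: P < Si < S < K.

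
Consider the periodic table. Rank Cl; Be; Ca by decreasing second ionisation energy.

IE_2 is the cost of taking one more electron from the +1 cation: Cl⁺ still has 6 valence electrons; Be⁺ still has 1 valence electron; Ca⁺ still has 1 valence electron.
All are still removing valence electrons, so compare the +1 ions as you would atoms: IE_2 generally rises across a period (higher Z_eff) and falls down a group (larger shell), subject to the usual subshell exceptions.
Valence configurations: Cl⁺ [Ne]3s²3p⁴, Be⁺ [He]2s¹, Ca⁺ [Ar]4s¹.
The numbers (kJ/mol): Cl 2298, Be 1757, Ca 1145.
Hence IE_2: Ca < Be < Cl.

Cl > Be > Ca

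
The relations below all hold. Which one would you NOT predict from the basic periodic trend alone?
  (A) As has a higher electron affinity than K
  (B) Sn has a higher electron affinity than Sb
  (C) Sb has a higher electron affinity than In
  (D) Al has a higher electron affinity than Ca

The general trend: electron affinity increases across a period and decreases down a group.
(A) As (period 4, group 15) vs K (period 4, group 1): the stated order agrees with the simple trend.
(B) Sn (period 5, group 14) vs Sb (period 5, group 15): the stated order contradicts the simple trend.
(C) Sb (period 5, group 15) vs In (period 5, group 13): the stated order agrees with the simple trend.
(D) Al (period 3, group 13) vs Ca (period 4, group 2): the stated order agrees with the simple trend.
The exception is (B): adding an electron to Sb's half-filled 5p³ is unfavourable, so Sn has the more exothermic EA.

(B)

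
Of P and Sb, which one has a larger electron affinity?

P is in period 3, group 15; Sb is in period 5, group 15.
Atoms with high Z_eff and room in the valence shell (especially the halogens) have the most exothermic electron affinities.
All are in group 15; the group trend (electron affinity increases up the group) applies, with the exception below.
Note the exception: Sb has a higher electron affinity than P, contrary to the simple trend — both are half-filled np³, but the pairing/repulsion penalty for the added electron shrinks as the p orbitals become larger and more diffuse down the group, and for Sb that outweighs the weaker nuclear attraction.
For reference (kJ/mol): P 72, Sb 103.
So Sb has the larger electron affinity (Sb > P).

Sb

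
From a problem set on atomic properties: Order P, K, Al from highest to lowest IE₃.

After 2 electrons have been removed, what remains? P²⁺ still has 3 valence electrons; K²⁺ is already 1 electron into the core; Al²⁺ still has 1 valence electron.
Pulling an electron out of a noble-gas core costs far more than removing a remaining valence electron, so K sits at the high end of IE_3.
Valence configurations: P²⁺ [Ne]3s²3p¹, Al²⁺ [Ne]3s¹.
Approximate IE_3 values (kJ/mol): P 2914, K 4420, Al 2745.
Putting it together, IE_3: Al < P < K.

K, P, Al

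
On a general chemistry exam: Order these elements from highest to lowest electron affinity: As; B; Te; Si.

B is in period 2, group 13; Si is in period 3, group 14; As is in period 4, group 15; Te is in period 5, group 16.
Atoms with high Z_eff and room in the valence shell (especially the halogens) have the most exothermic electron affinities.
A diagonal step moves right (one effect) and down (the opposite effect) at once.
As > B: period and group pull opposite ways; the across-period shift dominates (78 vs 27 kJ/mol).
Si > As: the two effects oppose for this pair; the down-group effect wins (134 vs 78 kJ/mol).
Te > Si: the two effects oppose for this pair; the across-period effect wins (190 vs 134 kJ/mol).
Approximate values (kJ/mol): B 27, Si 134, As 78, Te 190.
So from highest to lowest: Te > Si > As > B.

Te > Si > As > B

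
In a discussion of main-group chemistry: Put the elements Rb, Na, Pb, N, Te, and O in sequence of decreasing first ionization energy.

N is in period 2, group 15; O is in period 2, group 16; Na is in period 3, group 1; Rb is in period 5, group 1; Te is in period 5, group 16; Pb is in period 6, group 14.
Removing the outermost electron gets harder across a period and easier down a group.
Here both period and group differ, so the two effects have to be weighed against each other.
Na > Rb: Na sits above Rb in group 1, so the down-group effect alone puts Na higher.
Pb > Na: the two effects oppose for this pair; the across-period effect wins (716 vs 496 kJ/mol).
Te > Pb: both effects reinforce here, so Te is clearly the higher of the two.
O > Te: O sits above Te in group 16, so the down-group effect alone puts O higher.
N > O: this pair runs against the simple trend — see the exception note.
Note the exception: N has a higher first ionization energy than O, contrary to the simple trend — pairing an electron in O's 2p⁴ costs repulsion energy, so O ionizes more easily than half-filled N (2p³).
For reference (kJ/mol): N 1402, O 1314, Na 496, Rb 403, Te 869, Pb 716.
So from highest to lowest: N > O > Te > Pb > Na > Rb.

N > O > Te > Pb > Na > Rb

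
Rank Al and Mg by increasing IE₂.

Consider each +1 ion: Al⁺ still has 2 valence electrons; Mg⁺ still has 1 valence electron.
All are still removing valence electrons, so compare the +1 ions as you would atoms: IE_2 generally rises across a period (higher Z_eff) and falls down a group (larger shell), subject to the usual subshell exceptions.
Valence configurations: Al⁺ [Ne]3s², Mg⁺ [Ne]3s¹.
The numbers (kJ/mol): Al 1817, Mg 1451.
Hence IE_2: Mg < Al.

Mg < Al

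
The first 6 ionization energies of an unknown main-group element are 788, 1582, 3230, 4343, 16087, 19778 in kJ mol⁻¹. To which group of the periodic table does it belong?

Look for the largest jump between consecutive ionization energies: IE5/IE4 ≈ 3.7, far larger than any earlier ratio.
That jump marks the point where a core electron is being removed. So the atom has 4 valence electrons.
A main-group element with 4 valence electrons is in group 14.

Group 14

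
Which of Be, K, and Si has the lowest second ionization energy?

Si

IE_2 is the cost of taking one more electron from the +1 cation: Be⁺ still has 1 valence electron; K⁺ is the bare [Ar] core; Si⁺ still has 3 valence electrons.
Core electrons are held far more tightly than valence electrons, so K tops the IE_2 order.
Valence configurations: Be⁺ [He]2s¹, Si⁺ [Ne]3s²3p¹.
The numbers (kJ/mol): Be 1757, K 3052, Si 1577.
Hence IE_2: Si < Be < K.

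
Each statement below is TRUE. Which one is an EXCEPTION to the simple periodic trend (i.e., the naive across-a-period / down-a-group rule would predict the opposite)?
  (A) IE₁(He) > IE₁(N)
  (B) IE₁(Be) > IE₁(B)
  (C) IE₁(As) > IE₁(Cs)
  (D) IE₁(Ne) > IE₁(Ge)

(B)

The general trend: IE₁ increases across a period and decreases down a group.
(A) He (period 1, group 18) vs N (period 2, group 15): the stated order agrees with the simple trend.
(B) Be (period 2, group 2) vs B (period 2, group 13): the stated order contradicts the simple trend.
(C) As (period 4, group 15) vs Cs (period 6, group 1): the stated order agrees with the simple trend.
(D) Ne (period 2, group 18) vs Ge (period 4, group 14): the stated order agrees with the simple trend.
The exception is (B): removing B's lone 2p electron is easier than breaking Be's filled 2s².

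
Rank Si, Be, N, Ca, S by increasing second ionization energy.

Ca < Si < Be < S < N

After 1 electron has been removed, what remains? Si⁺ still has 3 valence electrons; Be⁺ still has 1 valence electron; N⁺ still has 4 valence electrons; Ca⁺ still has 1 valence electron; S⁺ still has 5 valence electrons.
All are still removing valence electrons, so compare the +1 ions as you would atoms: IE_2 generally rises across a period (higher Z_eff) and falls down a group (larger shell), subject to the usual subshell exceptions.
Valence configurations: Si⁺ [Ne]3s²3p¹, Be⁺ [He]2s¹, N⁺ [He]2s²2p², Ca⁺ [Ar]4s¹, S⁺ [Ne]3s²3p³.
The numbers (kJ/mol): Si 1577, Be 1757, N 2856, Ca 1145, S 2252.
Hence IE_2: Ca < Si < Be < S < N.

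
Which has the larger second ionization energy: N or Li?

IE_2 is the cost of taking one more electron from the +1 cation: N⁺ still has 4 valence electrons; Li⁺ is the bare [He] core.
Core electrons are held far more tightly than valence electrons, so Li tops the IE_2 order.
Approximate IE_2 values (kJ/mol): N 2856, Li 7298.
So the second ionization energies run N < Li.

Li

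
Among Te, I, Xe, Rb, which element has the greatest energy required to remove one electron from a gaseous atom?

Xe

Rb is in period 5, group 1; Te is in period 5, group 16; I is in period 5, group 17; Xe is in period 5, group 18.
IE₁ increases left→right with effective nuclear charge and decreases top→bottom as the valence shell moves farther out.
All lie in period 5, so first ionization energy increases left to right.
The greatest energy required to remove one electron from a gaseous atom among these belongs to Xe.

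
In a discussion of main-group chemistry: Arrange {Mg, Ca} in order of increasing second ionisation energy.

Ca < Mg

Consider each +1 ion: Mg⁺ still has 1 valence electron; Ca⁺ still has 1 valence electron.
All are still removing valence electrons, so compare the +1 ions as you would atoms: IE_2 generally rises across a period (higher Z_eff) and falls down a group (larger shell), subject to the usual subshell exceptions.
Valence configurations: Mg⁺ [Ne]3s¹, Ca⁺ [Ar]4s¹.
Approximate IE_2 values (kJ/mol): Mg 1451, Ca 1145.
So the second ionization energies run Ca < Mg.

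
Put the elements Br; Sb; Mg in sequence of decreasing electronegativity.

Br > Sb > Mg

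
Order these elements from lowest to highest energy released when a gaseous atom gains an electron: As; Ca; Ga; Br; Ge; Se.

Ca is in period 4, group 2; Ga is in period 4, group 13; Ge is in period 4, group 14; As is in period 4, group 15; Se is in period 4, group 16; Br is in period 4, group 17.
Atoms with high Z_eff and room in the valence shell (especially the halogens) have the most exothermic electron affinities.
All lie in period 4; the across-period trend (electron affinity increases left to right) applies, with the exception below.
Note the exception: Ge has a higher electron affinity than As, contrary to the simple trend — adding an electron to As's half-filled 4p³ is unfavourable, so Ge (4p²) has the more exothermic EA.
Approximate values (kJ/mol): Ca 2, Ga 29, Ge 119, As 78, Se 195, Br 325.
So from lowest to highest: Ca < Ga < As < Ge < Se < Br.

Ca < Ga < As < Ge < Se < Br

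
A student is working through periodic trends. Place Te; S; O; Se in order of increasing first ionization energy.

Te, Se, S, O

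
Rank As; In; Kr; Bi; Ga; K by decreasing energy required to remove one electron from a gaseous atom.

Kr > As > Bi > Ga > In > K

K is in period 4, group 1; Ga is in period 4, group 13; As is in period 4, group 15; Kr is in period 4, group 18; In is in period 5, group 13; Bi is in period 6, group 15.
First ionization energy rises across a period (greater Z_eff holds electrons more tightly) and falls down a group (valence electrons are farther from the nucleus).
Neither a single period nor a single group — weigh both effects.
In > K: the two effects oppose for this pair; the across-period effect wins (558 vs 419 kJ/mol).
Ga > In: they share group 13; the group trend gives Ga the larger value.
Bi > Ga: period and group pull opposite ways; the across-period shift dominates (703 vs 579 kJ/mol).
As > Bi: they share group 15; the group trend gives As the larger value.
Kr > As: Kr lies to the right of As in period 4, so the across-period effect alone puts Kr higher.
Approximate values (kJ/mol): K 419, Ga 579, As 947, Kr 1351, In 558, Bi 703.
So from highest to lowest: Kr > As > Bi > Ga > In > K.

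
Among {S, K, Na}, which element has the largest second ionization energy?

Na

After 1 electron has been removed, what remains? S⁺ still has 5 valence electrons; K⁺ is the bare [Ar] core; Na⁺ is the bare [Ne] core.
Breaking into a closed-shell core is much more expensive than removing a leftover valence electron — K and Na have the largest IE_2 here.
Approximate IE_2 values (kJ/mol): S 2252, K 3052, Na 4562.
Hence IE_2: S < K < Na.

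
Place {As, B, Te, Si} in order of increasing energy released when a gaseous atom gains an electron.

EA tends to increase across a period and decrease down a group, though the pattern is less regular than for IE or radius.
A diagonal step moves right (one effect) and down (the opposite effect) at once.
As > B: the two effects oppose for this pair; the across-period effect wins (78 vs 27 kJ/mol).
Si > As: period and group pull opposite ways; the down-group shift dominates (134 vs 78 kJ/mol).
Te > Si: period and group pull opposite ways; the across-period shift dominates (190 vs 134 kJ/mol).
Approximate values (kJ/mol): B 27, Si 134, As 78, Te 190.
So from lowest to highest: B < As < Si < Te.

B < As < Si < Te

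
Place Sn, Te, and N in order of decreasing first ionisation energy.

N > Te > Sn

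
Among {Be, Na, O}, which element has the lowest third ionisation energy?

Consider each +2 ion: Be²⁺ is the bare [He] core; Na²⁺ is already 1 electron into the core; O²⁺ still has 4 valence electrons.
Pulling an electron out of a noble-gas core costs far more than removing a remaining valence electron, so Na and Be sit at the high end of IE_3.
Tabulated IE_3 (kJ/mol): Be 14849, Na 6910, O 5300.
Putting it together, IE_3: O < Na < Be.

O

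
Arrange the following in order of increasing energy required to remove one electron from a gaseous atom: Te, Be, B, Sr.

Sr < B < Te < Be

Be is in period 2, group 2; B is in period 2, group 13; Sr is in period 5, group 2; Te is in period 5, group 16.
Removing the outermost electron gets harder across a period and easier down a group.
Neither a single period nor a single group — weigh both effects.
B > Sr: both effects reinforce here, so B is clearly the higher of the two.
Te > B: period and group pull opposite ways; the across-period shift dominates (869 vs 801 kJ/mol).
Be > Te: period and group pull opposite ways; the down-group shift dominates (900 vs 869 kJ/mol).
Note the exception: Be has a higher first ionization energy than B, contrary to the simple trend — removing B's lone 2p electron is easier than breaking Be's filled 2s².
Approximate values (kJ/mol): Be 900, B 801, Sr 550, Te 869.
So from lowest to highest: Sr < B < Te < Be.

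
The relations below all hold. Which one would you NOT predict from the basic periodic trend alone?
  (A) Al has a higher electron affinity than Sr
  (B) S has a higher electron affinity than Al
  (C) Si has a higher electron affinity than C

(C)

The general trend: electron affinity increases across a period and decreases down a group.
(A) Al (period 3, group 13) vs Sr (period 5, group 2): the stated order agrees with the simple trend.
(B) S (period 3, group 16) vs Al (period 3, group 13): the stated order agrees with the simple trend.
(C) Si (period 3, group 14) vs C (period 2, group 14): the stated order contradicts the simple trend.
The exception is (C): Si's larger, more diffuse 3p orbitals accept an added electron slightly more readily than C's compact 2p.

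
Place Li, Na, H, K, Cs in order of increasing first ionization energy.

Cs, K, Na, Li, H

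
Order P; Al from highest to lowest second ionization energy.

P > Al

After 1 electron has been removed, what remains? P⁺ still has 4 valence electrons; Al⁺ still has 2 valence electrons.
All are still removing valence electrons, so compare the +1 ions as you would atoms: IE_2 generally rises across a period (higher Z_eff) and falls down a group (larger shell), subject to the usual subshell exceptions.
Valence configurations: P⁺ [Ne]3s²3p², Al⁺ [Ne]3s².
Tabulated IE_2 (kJ/mol): P 1907, Al 1817.
Overall IE_2 order: Al < P.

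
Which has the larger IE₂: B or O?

The second ionization energy removes an electron from the +1 ion. For each element: B⁺ still has 2 valence electrons; O⁺ still has 5 valence electrons.
All are still removing valence electrons, so compare the +1 ions as you would atoms: IE_2 generally rises across a period (higher Z_eff) and falls down a group (larger shell), subject to the usual subshell exceptions.
Valence configurations: B⁺ [He]2s², O⁺ [He]2s²2p³.
Approximate IE_2 values (kJ/mol): B 2427, O 3388.
Hence IE_2: B < O.

O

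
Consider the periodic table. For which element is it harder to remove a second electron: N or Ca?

N

IE_2 is the cost of taking one more electron from the +1 cation: N⁺ still has 4 valence electrons; Ca⁺ still has 1 valence electron.
All are still removing valence electrons, so compare the +1 ions as you would atoms: IE_2 generally rises across a period (higher Z_eff) and falls down a group (larger shell), subject to the usual subshell exceptions.
Valence configurations: N⁺ [He]2s²2p², Ca⁺ [Ar]4s¹.
The numbers (kJ/mol): N 2856, Ca 1145.
Hence IE_2: Ca < N.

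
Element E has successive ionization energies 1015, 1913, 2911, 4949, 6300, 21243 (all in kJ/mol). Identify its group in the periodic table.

Group 15

Look for the largest jump between consecutive ionization energies: IE6/IE5 ≈ 3.4, far larger than any earlier ratio.
That jump marks the point where a core electron is being removed. So the atom has 5 valence electrons.
A main-group element with 5 valence electrons is in group 15.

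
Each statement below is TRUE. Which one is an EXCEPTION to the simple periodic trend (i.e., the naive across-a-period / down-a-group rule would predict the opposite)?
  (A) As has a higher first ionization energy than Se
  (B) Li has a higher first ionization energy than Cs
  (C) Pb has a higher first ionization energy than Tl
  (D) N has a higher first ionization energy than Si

(A)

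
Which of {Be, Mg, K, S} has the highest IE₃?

Be

Consider each +2 ion: Be²⁺ is the bare [He] core; Mg²⁺ is the bare [Ne] core; K²⁺ is already 1 electron into the core; S²⁺ still has 4 valence electrons.
Pulling an electron out of a noble-gas core costs far more than removing a remaining valence electron, so K, Mg and Be sit at the high end of IE_3.
The numbers (kJ/mol): Be 14849, Mg 7733, K 4420, S 3357.
Overall IE_3 order: S < K < Mg < Be.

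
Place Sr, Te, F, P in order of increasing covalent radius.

F, P, Te, Sr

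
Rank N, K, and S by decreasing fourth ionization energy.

IE_4 is the cost of taking one more electron from the +3 cation: N³⁺ still has 2 valence electrons; K³⁺ is already 2 electrons into the core; S³⁺ still has 3 valence electrons.
Usually core removal costs more than valence removal, but here the competition is close: a tightly held n=2 valence electron can cost more to remove than an n=3 core electron, so the actual values have to decide it.
Valence configurations: N³⁺ [He]2s², S³⁺ [Ne]3s²3p¹.
The numbers (kJ/mol): N 7475, K 5877, S 4556.
So the fourth ionization energies run S < K < N.

N > K > S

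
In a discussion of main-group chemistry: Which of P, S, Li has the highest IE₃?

Li

Consider each +2 ion: P²⁺ still has 3 valence electrons; S²⁺ still has 4 valence electrons; Li²⁺ is already 1 electron into the core.
Core electrons are held far more tightly than valence electrons, so Li tops the IE_3 order.
Valence configurations: P²⁺ [Ne]3s²3p¹, S²⁺ [Ne]3s²3p².
The numbers (kJ/mol): P 2914, S 3357, Li 11815.
So the third ionization energies run P < S < Li.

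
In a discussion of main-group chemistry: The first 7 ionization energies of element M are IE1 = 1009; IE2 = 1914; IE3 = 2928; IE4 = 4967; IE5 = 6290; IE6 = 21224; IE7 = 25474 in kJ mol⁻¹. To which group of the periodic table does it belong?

Look for the largest jump between consecutive ionization energies: IE6/IE5 ≈ 3.4, far larger than any earlier ratio.
That jump marks the point where a core electron is being removed. So the atom has 5 valence electrons.
A main-group element with 5 valence electrons is in group 15.

Group 15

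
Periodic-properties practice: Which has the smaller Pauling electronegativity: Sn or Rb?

Rb is in period 5, group 1; Sn is in period 5, group 14.
Electronegativity increases across a period and decreases down a group, tracking effective nuclear charge and atomic size.
All lie in period 5, so electronegativity increases left to right.
So Rb has the smaller Pauling electronegativity (Rb < Sn).

Rb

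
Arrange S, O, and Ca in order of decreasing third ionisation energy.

Consider each +2 ion: S²⁺ still has 4 valence electrons; O²⁺ still has 4 valence electrons; Ca²⁺ is the bare [Ar] core.
Usually core removal costs more than valence removal, but here the competition is close: a tightly held n=2 valence electron can cost more to remove than an n=3 core electron, so the actual values have to decide it.
Valence configurations: S²⁺ [Ne]3s²3p², O²⁺ [He]2s²2p².
The numbers (kJ/mol): S 3357, O 5300, Ca 4912.
Hence IE_3: S < Ca < O.

O > Ca > S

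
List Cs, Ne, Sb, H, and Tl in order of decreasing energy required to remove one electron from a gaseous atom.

Ne > H > Sb > Tl > Cs

H is in period 1, group 1; Ne is in period 2, group 18; Sb is in period 5, group 15; Cs is in period 6, group 1; Tl is in period 6, group 13.
Across a period the outer electron is held more tightly (higher IE₁); down a group it sits in a higher shell, more shielded, and comes off more easily.
Here both period and group differ, so the two effects have to be weighed against each other.
Tl > Cs: both are in period 6; the period trend gives Tl the larger value.
Sb > Tl: both effects reinforce here, so Sb is clearly the higher of the two.
H > Sb: the two effects oppose for this pair; the down-group effect wins (1312 vs 831 kJ/mol).
Ne > H: the two effects oppose for this pair; the across-period effect wins (2081 vs 1312 kJ/mol).
Tabulated first ionization energy (kJ/mol): H 1312, Ne 2081, Sb 831, Cs 376, Tl 589.
So from highest to lowest: Ne > H > Sb > Tl > Cs.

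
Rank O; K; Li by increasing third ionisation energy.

IE_3 is the cost of taking one more electron from the +2 cation: O²⁺ still has 4 valence electrons; K²⁺ is already 1 electron into the core; Li²⁺ is already 1 electron into the core.
Usually core removal costs more than valence removal, but here the competition is close: a tightly held n=2 valence electron can cost more to remove than an n=3 core electron, so the actual values have to decide it.
Tabulated IE_3 (kJ/mol): O 5300, K 4420, Li 11815.
Hence IE_3: K < O < Li.

K < O < Li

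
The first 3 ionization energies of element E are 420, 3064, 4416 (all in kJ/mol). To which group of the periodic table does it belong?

Look for the largest jump between consecutive ionization energies: IE2/IE1 ≈ 7.3, far larger than any earlier ratio.
That jump marks the point where a core electron is being removed. So the atom has 1 valence electron.
A main-group element with 1 valence electron is in group 1.

Group 1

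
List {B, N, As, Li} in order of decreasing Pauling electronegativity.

N > As > B > Li

EN rises left→right (higher Z_eff, smaller atoms) and falls top→bottom (larger, more shielded atoms).
Neither a single period nor a single group — weigh both effects.
B > Li: B lies to the right of Li in period 2, so the across-period effect alone puts B higher.
As > B: the two effects oppose for this pair; the across-period effect wins (2.18 vs 2.04).
N > As: N sits above As in group 15, so the down-group effect alone puts N higher.
Approximate values (Pauling): Li 0.98, B 2.04, N 3.04, As 2.18.
So from highest to lowest: N > As > B > Li.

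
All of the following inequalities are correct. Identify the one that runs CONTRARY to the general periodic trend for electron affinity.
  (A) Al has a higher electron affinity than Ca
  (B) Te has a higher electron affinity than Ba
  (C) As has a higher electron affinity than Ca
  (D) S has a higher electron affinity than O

(D)

The general trend: electron affinity increases across a period and decreases down a group.
(A) Al (period 3, group 13) vs Ca (period 4, group 2): the stated order agrees with the simple trend.
(B) Te (period 5, group 16) vs Ba (period 6, group 2): the stated order agrees with the simple trend.
(C) As (period 4, group 15) vs Ca (period 4, group 2): the stated order agrees with the simple trend.
(D) S (period 3, group 16) vs O (period 2, group 16): the stated order contradicts the simple trend.
The exception is (D): the compact 2p subshell of O repels the added electron more than S's larger 3p does.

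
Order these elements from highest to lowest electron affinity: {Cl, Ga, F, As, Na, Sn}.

Cl > F > Sn > As > Na > Ga

Adding an electron releases more energy for atoms nearer the top right (short of the noble gases).
These span different periods and groups, so the two trends combine.
Na > Ga: the two effects oppose for this pair; the down-group effect wins (53 vs 29 kJ/mol).
As > Na: the two effects oppose for this pair; the across-period effect wins (78 vs 53 kJ/mol).
Sn > As: this pair runs against the simple trend — see the exception note.
F > Sn: relative to Sn, both the across-period and down-group shifts push F's electron affinity up.
Cl > F: this pair runs against the simple trend — see the exception note.
Note the exception: Sn has a higher electron affinity than As, contrary to the simple trend — adding an electron to As's half-filled np³ subshell costs electron-pairing energy.
Note the exception: Cl has a higher electron affinity than F, contrary to the simple trend — F's small 2p subshell makes the incoming electron feel strong e⁻–e⁻ repulsion, so Cl actually releases more energy on gaining an electron.
For reference (kJ/mol): F 328, Na 53, Cl 349, Ga 29, As 78, Sn 107.
So from highest to lowest: Cl > F > Sn > As > Na > Ga.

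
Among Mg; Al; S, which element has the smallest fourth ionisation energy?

S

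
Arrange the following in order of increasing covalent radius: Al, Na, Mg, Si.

Si < Al < Mg < Na

Na is in period 3, group 1; Mg is in period 3, group 2; Al is in period 3, group 13; Si is in period 3, group 14.
Moving right in a period, electrons are added to the same shell under a stronger nuclear pull, so atoms get smaller; moving down, a new shell is opened and atoms get larger.
All lie in period 3, so atomic radius increases right to left.
So from smallest to largest: Si < Al < Mg < Na.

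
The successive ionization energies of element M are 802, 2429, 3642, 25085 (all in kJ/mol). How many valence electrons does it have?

3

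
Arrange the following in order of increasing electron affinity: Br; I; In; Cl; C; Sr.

EA tends to increase across a period and decrease down a group, though the pattern is less regular than for IE or radius.
These span different periods and groups, so the two trends combine.
In > Sr: both are in period 5; the period trend gives In the larger value.
C > In: relative to In, both the across-period and down-group shifts push C's electron affinity up.
I > C: period and group pull opposite ways; the across-period shift dominates (295 vs 122 kJ/mol).
Br > I: they share group 17; the group trend gives Br the larger value.
Cl > Br: they share group 17; the group trend gives Cl the larger value.
For reference (kJ/mol): C 122, Cl 349, Br 325, Sr 5, In 29, I 295.
So from lowest to highest: Sr < In < C < I < Br < Cl.

Sr < In < C < I < Br < Cl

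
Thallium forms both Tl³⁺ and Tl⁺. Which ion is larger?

Tl⁺

Both ions have Z = 81 protons, but Tl³⁺ has lost more electrons, so its remaining electrons feel a larger effective nuclear charge per electron and are pulled in more tightly.
Higher positive charge → smaller ion, so Tl⁺ > Tl³⁺.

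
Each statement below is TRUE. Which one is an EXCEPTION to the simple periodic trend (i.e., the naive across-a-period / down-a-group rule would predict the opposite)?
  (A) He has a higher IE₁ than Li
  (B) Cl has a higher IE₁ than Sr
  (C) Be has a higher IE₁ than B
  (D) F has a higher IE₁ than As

The general trend: IE₁ increases across a period and decreases down a group.
(A) He (period 1, group 18) vs Li (period 2, group 1): the stated order agrees with the simple trend.
(B) Cl (period 3, group 17) vs Sr (period 5, group 2): the stated order agrees with the simple trend.
(C) Be (period 2, group 2) vs B (period 2, group 13): the stated order contradicts the simple trend.
(D) F (period 2, group 17) vs As (period 4, group 15): the stated order agrees with the simple trend.
The exception is (C): removing B's lone 2p electron is easier than breaking Be's filled 2s².

(C)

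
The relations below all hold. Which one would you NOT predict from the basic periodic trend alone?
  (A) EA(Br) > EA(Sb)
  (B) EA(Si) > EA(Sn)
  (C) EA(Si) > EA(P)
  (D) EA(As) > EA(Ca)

The general trend: electron affinity increases across a period and decreases down a group.
(A) Br (period 4, group 17) vs Sb (period 5, group 15): the stated order agrees with the simple trend.
(B) Si (period 3, group 14) vs Sn (period 5, group 14): the stated order agrees with the simple trend.
(C) Si (period 3, group 14) vs P (period 3, group 15): the stated order contradicts the simple trend.
(D) As (period 4, group 15) vs Ca (period 4, group 2): the stated order agrees with the simple trend.
The exception is (C): adding an electron to P's half-filled 3p³ is unfavourable, so Si (3p²) has the more exothermic EA.

(C)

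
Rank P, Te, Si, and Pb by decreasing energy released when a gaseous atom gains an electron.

Te, Si, P, Pb

Si is in period 3, group 14; P is in period 3, group 15; Te is in period 5, group 16; Pb is in period 6, group 14.
EA tends to increase across a period and decrease down a group, though the pattern is less regular than for IE or radius.
Neither a single period nor a single group — weigh both effects.
P > Pb: relative to Pb, both the across-period and down-group shifts push P's electron affinity up.
Si > P: this pair runs against the simple trend — see the exception note.
Te > Si: the two effects oppose for this pair; the across-period effect wins (190 vs 134 kJ/mol).
Note the exception: Si has a higher electron affinity than P, contrary to the simple trend — adding an electron to P's half-filled 3p³ is unfavourable, so Si (3p²) has the more exothermic EA.
Tabulated electron affinity (kJ/mol): Si 134, P 72, Te 190, Pb 35.
So from highest to lowest: Te > Si > P > Pb.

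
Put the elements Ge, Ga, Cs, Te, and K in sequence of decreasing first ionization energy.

K is in period 4, group 1; Ga is in period 4, group 13; Ge is in period 4, group 14; Te is in period 5, group 16; Cs is in period 6, group 1.
Removing the outermost electron gets harder across a period and easier down a group.
These span different periods and groups, so the two trends combine.
K > Cs: K sits above Cs in group 1, so the down-group effect alone puts K higher.
Ga > K: Ga lies to the right of K in period 4, so the across-period effect alone puts Ga higher.
Ge > Ga: Ge lies to the right of Ga in period 4, so the across-period effect alone puts Ge higher.
Te > Ge: period and group pull opposite ways; the across-period shift dominates (869 vs 762 kJ/mol).
Approximate values (kJ/mol): K 419, Ga 579, Ge 762, Te 869, Cs 376.
So from highest to lowest: Te > Ge > Ga > K > Cs.

Te > Ge > Ga > K > Cs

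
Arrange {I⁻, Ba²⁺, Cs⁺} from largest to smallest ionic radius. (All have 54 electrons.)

I⁻, Cs⁺, Ba²⁺

All of these have 54 electrons, so size is governed by nuclear charge alone: the more protons, the stronger the pull on the same electron cloud, and the smaller the ion.
Nuclear charges: Ba²⁺ (Z=56), Cs⁺ (Z=55), I⁻ (Z=53).
Largest to smallest: I⁻ > Cs⁺ > Ba²⁺.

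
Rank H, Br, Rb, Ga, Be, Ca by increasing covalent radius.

H < Be < Br < Ga < Ca < Rb

Radius decreases left→right (rising Z_eff, same n) and increases top→bottom (higher n).
These span different periods and groups, so the two trends combine.
Be > H: the two effects oppose for this pair; the down-group effect wins (102 vs 32 pm).
Br > Be: period and group pull opposite ways; the down-group shift dominates (114 vs 102 pm).
Ga > Br: both are in period 4; the period trend gives Ga the larger value.
Ca > Ga: Ca lies to the left of Ga in period 4, so the across-period effect alone puts Ca larger.
Rb > Ca: both effects reinforce here, so Rb is clearly the larger of the two.
Tabulated atomic radius (pm): H 32, Be 102, Ca 171, Ga 124, Br 114, Rb 210.
So from smallest to largest: H < Be < Br < Ga < Ca < Rb.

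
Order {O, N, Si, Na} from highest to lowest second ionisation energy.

Na, O, N, Si

IE_2 is the cost of taking one more electron from the +1 cation: O⁺ still has 5 valence electrons; N⁺ still has 4 valence electrons; Si⁺ still has 3 valence electrons; Na⁺ is the bare [Ne] core.
Breaking into a closed-shell core is much more expensive than removing a leftover valence electron — Na has the largest IE_2 here.
Valence configurations: O⁺ [He]2s²2p³, N⁺ [He]2s²2p², Si⁺ [Ne]3s²3p¹.
Tabulated IE_2 (kJ/mol): O 3388, N 2856, Si 1577, Na 4562.
Overall IE_2 order: Si < N < O < Na.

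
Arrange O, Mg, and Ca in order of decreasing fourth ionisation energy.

The fourth ionization energy removes an electron from the +3 ion. For each element: O³⁺ still has 3 valence electrons; Mg³⁺ is already 1 electron into the core; Ca³⁺ is already 1 electron into the core.
Usually core removal costs more than valence removal, but here the competition is close: a tightly held n=2 valence electron can cost more to remove than an n=3 core electron, so the actual values have to decide it.
Approximate IE_4 values (kJ/mol): O 7469, Mg 10543, Ca 6491.
Putting it together, IE_4: Ca < O < Mg.

Mg, O, Ca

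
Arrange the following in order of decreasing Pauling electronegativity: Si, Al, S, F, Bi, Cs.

F > S > Bi > Si > Al > Cs

F is in period 2, group 17; Al is in period 3, group 13; Si is in period 3, group 14; S is in period 3, group 16; Cs is in period 6, group 1; Bi is in period 6, group 15.
Atoms toward the upper right of the periodic table pull bonding electrons most strongly.
These span different periods and groups, so the two trends combine.
Al > Cs: both effects reinforce here, so Al is clearly the higher of the two.
Si > Al: both are in period 3; the period trend gives Si the larger value.
Bi > Si: the two effects oppose for this pair; the across-period effect wins (2.02 vs 1.90).
S > Bi: both effects reinforce here, so S is clearly the higher of the two.
F > S: both effects reinforce here, so F is clearly the higher of the two.
Approximate values (Pauling): F 3.98, Al 1.61, Si 1.90, S 2.58, Cs 0.79, Bi 2.02.
So from highest to lowest: F > S > Bi > Si > Al > Cs.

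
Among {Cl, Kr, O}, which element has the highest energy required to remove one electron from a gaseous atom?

O is in period 2, group 16; Cl is in period 3, group 17; Kr is in period 4, group 18.
First ionization energy rises across a period (greater Z_eff holds electrons more tightly) and falls down a group (valence electrons are farther from the nucleus).
These sit on a diagonal, where the across-period and down-group effects partly cancel.
O > Cl: the two effects oppose for this pair; the down-group effect wins (1314 vs 1251 kJ/mol).
Kr > O: period and group pull opposite ways; the across-period shift dominates (1351 vs 1314 kJ/mol).
Tabulated first ionization energy (kJ/mol): O 1314, Cl 1251, Kr 1351.
The highest energy required to remove one electron from a gaseous atom among these belongs to Kr.

Kr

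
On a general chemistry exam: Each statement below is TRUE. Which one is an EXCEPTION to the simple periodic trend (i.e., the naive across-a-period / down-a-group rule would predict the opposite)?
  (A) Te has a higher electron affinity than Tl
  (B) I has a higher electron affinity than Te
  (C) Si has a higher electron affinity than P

(C)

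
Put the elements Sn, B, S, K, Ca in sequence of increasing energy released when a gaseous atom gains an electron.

Ca, B, K, Sn, S

B is in period 2, group 13; S is in period 3, group 16; K is in period 4, group 1; Ca is in period 4, group 2; Sn is in period 5, group 14.
Electron affinity generally becomes more exothermic across a period toward the halogens and less exothermic down a group.
Here both period and group differ, so the two effects have to be weighed against each other.
B > Ca: both effects reinforce here, so B is clearly the higher of the two.
K > B: this pair runs against the simple trend — see the exception note.
Sn > K: the two effects oppose for this pair; the across-period effect wins (107 vs 48 kJ/mol).
S > Sn: relative to Sn, both the across-period and down-group shifts push S's electron affinity up.
Note the exception: K has a higher electron affinity than B, contrary to the simple trend — B's ns²np¹ configuration gives only a small electron affinity — the sparsely filled np subshell binds an added electron weakly.
Note the exception: K has a higher electron affinity than Ca, contrary to the simple trend — adding an electron to Ca (ns²) has to open a new, higher-energy np subshell, which is unfavourable.
Approximate values (kJ/mol): B 27, S 200, K 48, Ca 2, Sn 107.
So from lowest to highest: Ca < B < K < Sn < S.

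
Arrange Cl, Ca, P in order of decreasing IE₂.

Cl, P, Ca

After 1 electron has been removed, what remains? Cl⁺ still has 6 valence electrons; Ca⁺ still has 1 valence electron; P⁺ still has 4 valence electrons.
All are still removing valence electrons, so compare the +1 ions as you would atoms: IE_2 generally rises across a period (higher Z_eff) and falls down a group (larger shell), subject to the usual subshell exceptions.
Valence configurations: Cl⁺ [Ne]3s²3p⁴, Ca⁺ [Ar]4s¹, P⁺ [Ne]3s²3p².
Tabulated IE_2 (kJ/mol): Cl 2298, Ca 1145, P 1907.
Putting it together, IE_2: Ca < P < Cl.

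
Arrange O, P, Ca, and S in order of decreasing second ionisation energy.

The second ionization energy removes an electron from the +1 ion. For each element: O⁺ still has 5 valence electrons; P⁺ still has 4 valence electrons; Ca⁺ still has 1 valence electron; S⁺ still has 5 valence electrons.
All are still removing valence electrons, so compare the +1 ions as you would atoms: IE_2 generally rises across a period (higher Z_eff) and falls down a group (larger shell), subject to the usual subshell exceptions.
Valence configurations: O⁺ [He]2s²2p³, P⁺ [Ne]3s²3p², Ca⁺ [Ar]4s¹, S⁺ [Ne]3s²3p³.
Approximate IE_2 values (kJ/mol): O 3388, P 1907, Ca 1145, S 2252.
So the second ionization energies run Ca < P < S < O.

O > S > P > Ca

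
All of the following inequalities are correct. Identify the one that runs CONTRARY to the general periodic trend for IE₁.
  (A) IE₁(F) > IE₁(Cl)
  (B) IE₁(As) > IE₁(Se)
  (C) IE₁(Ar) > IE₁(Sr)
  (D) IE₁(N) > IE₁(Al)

The general trend: IE₁ increases across a period and decreases down a group.
(A) F (period 2, group 17) vs Cl (period 3, group 17): the stated order agrees with the simple trend.
(B) As (period 4, group 15) vs Se (period 4, group 16): the stated order contradicts the simple trend.
(C) Ar (period 3, group 18) vs Sr (period 5, group 2): the stated order agrees with the simple trend.
(D) N (period 2, group 15) vs Al (period 3, group 13): the stated order agrees with the simple trend.
The exception is (B): Se (4p⁴) ionizes more easily than half-filled As (4p³).

(B)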